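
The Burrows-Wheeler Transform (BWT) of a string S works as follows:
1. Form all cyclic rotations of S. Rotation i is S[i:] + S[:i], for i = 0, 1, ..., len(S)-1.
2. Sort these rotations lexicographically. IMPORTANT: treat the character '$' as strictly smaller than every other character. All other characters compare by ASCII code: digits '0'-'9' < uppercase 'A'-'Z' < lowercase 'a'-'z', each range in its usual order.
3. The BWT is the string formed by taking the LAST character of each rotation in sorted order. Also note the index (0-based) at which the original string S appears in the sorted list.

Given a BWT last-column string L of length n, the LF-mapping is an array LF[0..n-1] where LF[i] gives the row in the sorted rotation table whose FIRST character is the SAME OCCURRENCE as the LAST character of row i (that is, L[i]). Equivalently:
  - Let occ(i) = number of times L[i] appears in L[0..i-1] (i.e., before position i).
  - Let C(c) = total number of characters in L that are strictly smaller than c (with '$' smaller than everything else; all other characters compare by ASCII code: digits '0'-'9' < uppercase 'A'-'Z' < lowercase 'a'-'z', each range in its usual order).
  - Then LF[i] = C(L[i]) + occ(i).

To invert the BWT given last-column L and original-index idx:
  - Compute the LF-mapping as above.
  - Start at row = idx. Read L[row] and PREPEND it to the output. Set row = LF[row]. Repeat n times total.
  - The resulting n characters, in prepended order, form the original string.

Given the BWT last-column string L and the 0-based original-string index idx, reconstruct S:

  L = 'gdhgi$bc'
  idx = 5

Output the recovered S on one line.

Answer: gdbhcig$

Derivation:
LF mapping: 4 3 6 5 7 0 1 2
Walk LF starting at row 5, prepending L[row]:
  step 1: row=5, L[5]='$', prepend. Next row=LF[5]=0
  step 2: row=0, L[0]='g', prepend. Next row=LF[0]=4
  step 3: row=4, L[4]='i', prepend. Next row=LF[4]=7
  step 4: row=7, L[7]='c', prepend. Next row=LF[7]=2
  step 5: row=2, L[2]='h', prepend. Next row=LF[2]=6
  step 6: row=6, L[6]='b', prepend. Next row=LF[6]=1
  step 7: row=1, L[1]='d', prepend. Next row=LF[1]=3
  step 8: row=3, L[3]='g', prepend. Next row=LF[3]=5
Reversed output: gdbhcig$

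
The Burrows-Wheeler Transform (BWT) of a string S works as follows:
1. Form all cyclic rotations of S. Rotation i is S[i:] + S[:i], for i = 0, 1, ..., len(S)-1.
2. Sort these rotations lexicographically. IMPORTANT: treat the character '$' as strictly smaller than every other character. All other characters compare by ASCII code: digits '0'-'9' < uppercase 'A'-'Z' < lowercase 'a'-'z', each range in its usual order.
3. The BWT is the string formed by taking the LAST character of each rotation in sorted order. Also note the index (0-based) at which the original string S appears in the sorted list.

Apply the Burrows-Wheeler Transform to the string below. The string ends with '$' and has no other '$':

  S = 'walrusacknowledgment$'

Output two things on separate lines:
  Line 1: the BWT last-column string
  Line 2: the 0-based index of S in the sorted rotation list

All 21 rotations (rotation i = S[i:]+S[:i]):
  rot[0] = walrusacknowledgment$
  rot[1] = alrusacknowledgment$w
  rot[2] = lrusacknowledgment$wa
  rot[3] = rusacknowledgment$wal
  rot[4] = usacknowledgment$walr
  rot[5] = sacknowledgment$walru
  rot[6] = acknowledgment$walrus
  rot[7] = cknowledgment$walrusa
  rot[8] = knowledgment$walrusac
  rot[9] = nowledgment$walrusack
  rot[10] = owledgment$walrusackn
  rot[11] = wledgment$walrusackno
  rot[12] = ledgment$walrusacknow
  rot[13] = edgment$walrusacknowl
  rot[14] = dgment$walrusacknowle
  rot[15] = gment$walrusacknowled
  rot[16] = ment$walrusacknowledg
  rot[17] = ent$walrusacknowledgm
  rot[18] = nt$walrusacknowledgme
  rot[19] = t$walrusacknowledgmen
  rot[20] = $walrusacknowledgment
Sorted (with $ < everything):
  sorted[0] = $walrusacknowledgment  (last char: 't')
  sorted[1] = acknowledgment$walrus  (last char: 's')
  sorted[2] = alrusacknowledgment$w  (last char: 'w')
  sorted[3] = cknowledgment$walrusa  (last char: 'a')
  sorted[4] = dgment$walrusacknowle  (last char: 'e')
  sorted[5] = edgment$walrusacknowl  (last char: 'l')
  sorted[6] = ent$walrusacknowledgm  (last char: 'm')
  sorted[7] = gment$walrusacknowled  (last char: 'd')
  sorted[8] = knowledgment$walrusac  (last char: 'c')
  sorted[9] = ledgment$walrusacknow  (last char: 'w')
  sorted[10] = lrusacknowledgment$wa  (last char: 'a')
  sorted[11] = ment$walrusacknowledg  (last char: 'g')
  sorted[12] = nowledgment$walrusack  (last char: 'k')
  sorted[13] = nt$walrusacknowledgme  (last char: 'e')
  sorted[14] = owledgment$walrusackn  (last char: 'n')
  sorted[15] = rusacknowledgment$wal  (last char: 'l')
  sorted[16] = sacknowledgment$walru  (last char: 'u')
  sorted[17] = t$walrusacknowledgmen  (last char: 'n')
  sorted[18] = usacknowledgment$walr  (last char: 'r')
  sorted[19] = walrusacknowledgment$  (last char: '$')
  sorted[20] = wledgment$walrusackno  (last char: 'o')
Last column: tswaelmdcwagkenlunr$o
Original string S is at sorted index 19

Answer: tswaelmdcwagkenlunr$o
19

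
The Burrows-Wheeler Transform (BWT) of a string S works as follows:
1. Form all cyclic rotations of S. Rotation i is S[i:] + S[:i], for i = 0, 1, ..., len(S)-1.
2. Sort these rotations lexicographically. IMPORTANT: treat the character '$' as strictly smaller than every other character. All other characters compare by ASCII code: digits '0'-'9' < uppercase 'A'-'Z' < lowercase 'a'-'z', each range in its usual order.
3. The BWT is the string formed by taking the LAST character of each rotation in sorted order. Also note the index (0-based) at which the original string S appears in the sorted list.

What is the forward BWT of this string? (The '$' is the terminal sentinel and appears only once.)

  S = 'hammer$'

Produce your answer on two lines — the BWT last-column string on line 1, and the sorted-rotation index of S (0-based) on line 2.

All 7 rotations (rotation i = S[i:]+S[:i]):
  rot[0] = hammer$
  rot[1] = ammer$h
  rot[2] = mmer$ha
  rot[3] = mer$ham
  rot[4] = er$hamm
  rot[5] = r$hamme
  rot[6] = $hammer
Sorted (with $ < everything):
  sorted[0] = $hammer  (last char: 'r')
  sorted[1] = ammer$h  (last char: 'h')
  sorted[2] = er$hamm  (last char: 'm')
  sorted[3] = hammer$  (last char: '$')
  sorted[4] = mer$ham  (last char: 'm')
  sorted[5] = mmer$ha  (last char: 'a')
  sorted[6] = r$hamme  (last char: 'e')
Last column: rhm$mae
Original string S is at sorted index 3

Answer: rhm$mae
3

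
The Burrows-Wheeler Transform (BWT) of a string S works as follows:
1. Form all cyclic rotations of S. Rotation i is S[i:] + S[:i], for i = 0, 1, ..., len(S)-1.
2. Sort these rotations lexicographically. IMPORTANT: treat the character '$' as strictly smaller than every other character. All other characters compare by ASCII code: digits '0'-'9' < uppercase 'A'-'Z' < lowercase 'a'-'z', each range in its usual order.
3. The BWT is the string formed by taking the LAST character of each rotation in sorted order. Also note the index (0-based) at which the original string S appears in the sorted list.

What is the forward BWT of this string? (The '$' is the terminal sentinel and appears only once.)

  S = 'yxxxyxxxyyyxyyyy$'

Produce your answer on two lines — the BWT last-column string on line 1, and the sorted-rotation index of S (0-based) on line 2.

Answer: yyyxxxxyy$xyyyyxx
9

Derivation:
All 17 rotations (rotation i = S[i:]+S[:i]):
  rot[0] = yxxxyxxxyyyxyyyy$
  rot[1] = xxxyxxxyyyxyyyy$y
  rot[2] = xxyxxxyyyxyyyy$yx
  rot[3] = xyxxxyyyxyyyy$yxx
  rot[4] = yxxxyyyxyyyy$yxxx
  rot[5] = xxxyyyxyyyy$yxxxy
  rot[6] = xxyyyxyyyy$yxxxyx
  rot[7] = xyyyxyyyy$yxxxyxx
  rot[8] = yyyxyyyy$yxxxyxxx
  rot[9] = yyxyyyy$yxxxyxxxy
  rot[10] = yxyyyy$yxxxyxxxyy
  rot[11] = xyyyy$yxxxyxxxyyy
  rot[12] = yyyy$yxxxyxxxyyyx
  rot[13] = yyy$yxxxyxxxyyyxy
  rot[14] = yy$yxxxyxxxyyyxyy
  rot[15] = y$yxxxyxxxyyyxyyy
  rot[16] = $yxxxyxxxyyyxyyyy
Sorted (with $ < everything):
  sorted[0] = $yxxxyxxxyyyxyyyy  (last char: 'y')
  sorted[1] = xxxyxxxyyyxyyyy$y  (last char: 'y')
  sorted[2] = xxxyyyxyyyy$yxxxy  (last char: 'y')
  sorted[3] = xxyxxxyyyxyyyy$yx  (last char: 'x')
  sorted[4] = xxyyyxyyyy$yxxxyx  (last char: 'x')
  sorted[5] = xyxxxyyyxyyyy$yxx  (last char: 'x')
  sorted[6] = xyyyxyyyy$yxxxyxx  (last char: 'x')
  sorted[7] = xyyyy$yxxxyxxxyyy  (last char: 'y')
  sorted[8] = y$yxxxyxxxyyyxyyy  (last char: 'y')
  sorted[9] = yxxxyxxxyyyxyyyy$  (last char: '$')
  sorted[10] = yxxxyyyxyyyy$yxxx  (last char: 'x')
  sorted[11] = yxyyyy$yxxxyxxxyy  (last char: 'y')
  sorted[12] = yy$yxxxyxxxyyyxyy  (last char: 'y')
  sorted[13] = yyxyyyy$yxxxyxxxy  (last char: 'y')
  sorted[14] = yyy$yxxxyxxxyyyxy  (last char: 'y')
  sorted[15] = yyyxyyyy$yxxxyxxx  (last char: 'x')
  sorted[16] = yyyy$yxxxyxxxyyyx  (last char: 'x')
Last column: yyyxxxxyy$xyyyyxx
Original string S is at sorted index 9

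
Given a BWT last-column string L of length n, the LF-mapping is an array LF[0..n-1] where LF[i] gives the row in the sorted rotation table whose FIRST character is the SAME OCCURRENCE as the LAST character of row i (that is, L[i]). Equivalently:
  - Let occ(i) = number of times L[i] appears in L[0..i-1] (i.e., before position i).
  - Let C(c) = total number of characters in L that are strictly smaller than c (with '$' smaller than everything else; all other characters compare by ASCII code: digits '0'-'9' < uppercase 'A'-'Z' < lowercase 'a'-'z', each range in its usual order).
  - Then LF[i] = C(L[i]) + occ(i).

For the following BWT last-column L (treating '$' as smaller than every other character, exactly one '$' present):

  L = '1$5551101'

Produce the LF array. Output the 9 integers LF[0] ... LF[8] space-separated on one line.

Answer: 2 0 6 7 8 3 4 1 5

Derivation:
Char counts: '$':1, '0':1, '1':4, '5':3
C (first-col start): C('$')=0, C('0')=1, C('1')=2, C('5')=6
L[0]='1': occ=0, LF[0]=C('1')+0=2+0=2
L[1]='$': occ=0, LF[1]=C('$')+0=0+0=0
L[2]='5': occ=0, LF[2]=C('5')+0=6+0=6
L[3]='5': occ=1, LF[3]=C('5')+1=6+1=7
L[4]='5': occ=2, LF[4]=C('5')+2=6+2=8
L[5]='1': occ=1, LF[5]=C('1')+1=2+1=3
L[6]='1': occ=2, LF[6]=C('1')+2=2+2=4
L[7]='0': occ=0, LF[7]=C('0')+0=1+0=1
L[8]='1': occ=3, LF[8]=C('1')+3=2+3=5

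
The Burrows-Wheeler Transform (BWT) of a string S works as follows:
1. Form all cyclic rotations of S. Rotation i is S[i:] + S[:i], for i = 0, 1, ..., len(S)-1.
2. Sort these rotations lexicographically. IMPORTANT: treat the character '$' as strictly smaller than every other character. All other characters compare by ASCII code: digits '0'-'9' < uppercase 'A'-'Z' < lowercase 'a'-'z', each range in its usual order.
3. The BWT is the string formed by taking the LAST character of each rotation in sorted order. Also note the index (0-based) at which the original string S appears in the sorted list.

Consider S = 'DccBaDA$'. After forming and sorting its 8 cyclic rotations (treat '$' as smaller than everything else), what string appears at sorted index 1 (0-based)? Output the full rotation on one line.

All 8 rotations (rotation i = S[i:]+S[:i]):
  rot[0] = DccBaDA$
  rot[1] = ccBaDA$D
  rot[2] = cBaDA$Dc
  rot[3] = BaDA$Dcc
  rot[4] = aDA$DccB
  rot[5] = DA$DccBa
  rot[6] = A$DccBaD
  rot[7] = $DccBaDA
Sorted (with $ < everything):
  sorted[0] = $DccBaDA
  sorted[1] = A$DccBaD
  sorted[2] = BaDA$Dcc
  sorted[3] = DA$DccBa
  sorted[4] = DccBaDA$
  sorted[5] = aDA$DccB
  sorted[6] = cBaDA$Dc
  sorted[7] = ccBaDA$D
sorted[1] = A$DccBaD

Answer: A$DccBaD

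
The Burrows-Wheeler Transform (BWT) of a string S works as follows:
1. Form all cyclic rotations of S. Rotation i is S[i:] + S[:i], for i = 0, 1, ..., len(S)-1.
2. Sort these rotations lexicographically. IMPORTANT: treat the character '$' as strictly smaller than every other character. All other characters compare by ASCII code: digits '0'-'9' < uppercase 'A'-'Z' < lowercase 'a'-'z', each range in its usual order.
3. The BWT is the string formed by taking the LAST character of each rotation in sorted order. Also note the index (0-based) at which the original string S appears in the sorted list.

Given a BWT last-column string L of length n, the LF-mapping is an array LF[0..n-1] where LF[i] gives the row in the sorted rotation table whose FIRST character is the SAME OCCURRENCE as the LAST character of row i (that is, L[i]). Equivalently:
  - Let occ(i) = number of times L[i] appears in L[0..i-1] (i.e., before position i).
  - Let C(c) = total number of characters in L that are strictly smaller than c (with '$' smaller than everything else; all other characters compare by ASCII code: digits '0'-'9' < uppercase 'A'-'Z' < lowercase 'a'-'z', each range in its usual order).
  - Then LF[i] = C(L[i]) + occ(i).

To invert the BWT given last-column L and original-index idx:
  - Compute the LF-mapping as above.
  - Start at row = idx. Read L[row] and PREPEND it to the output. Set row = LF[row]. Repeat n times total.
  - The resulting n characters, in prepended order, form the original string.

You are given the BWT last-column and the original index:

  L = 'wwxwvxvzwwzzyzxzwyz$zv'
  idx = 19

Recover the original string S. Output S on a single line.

Answer: zzwwwzxvwvzzzyxyzxwvw$

Derivation:
LF mapping: 4 5 10 6 1 11 2 15 7 8 16 17 13 18 12 19 9 14 20 0 21 3
Walk LF starting at row 19, prepending L[row]:
  step 1: row=19, L[19]='$', prepend. Next row=LF[19]=0
  step 2: row=0, L[0]='w', prepend. Next row=LF[0]=4
  step 3: row=4, L[4]='v', prepend. Next row=LF[4]=1
  step 4: row=1, L[1]='w', prepend. Next row=LF[1]=5
  step 5: row=5, L[5]='x', prepend. Next row=LF[5]=11
  step 6: row=11, L[11]='z', prepend. Next row=LF[11]=17
  step 7: row=17, L[17]='y', prepend. Next row=LF[17]=14
  step 8: row=14, L[14]='x', prepend. Next row=LF[14]=12
  step 9: row=12, L[12]='y', prepend. Next row=LF[12]=13
  step 10: row=13, L[13]='z', prepend. Next row=LF[13]=18
  step 11: row=18, L[18]='z', prepend. Next row=LF[18]=20
  step 12: row=20, L[20]='z', prepend. Next row=LF[20]=21
  step 13: row=21, L[21]='v', prepend. Next row=LF[21]=3
  step 14: row=3, L[3]='w', prepend. Next row=LF[3]=6
  step 15: row=6, L[6]='v', prepend. Next row=LF[6]=2
  step 16: row=2, L[2]='x', prepend. Next row=LF[2]=10
  step 17: row=10, L[10]='z', prepend. Next row=LF[10]=16
  step 18: row=16, L[16]='w', prepend. Next row=LF[16]=9
  step 19: row=9, L[9]='w', prepend. Next row=LF[9]=8
  step 20: row=8, L[8]='w', prepend. Next row=LF[8]=7
  step 21: row=7, L[7]='z', prepend. Next row=LF[7]=15
  step 22: row=15, L[15]='z', prepend. Next row=LF[15]=19
Reversed output: zzwwwzxvwvzzzyxyzxwvw$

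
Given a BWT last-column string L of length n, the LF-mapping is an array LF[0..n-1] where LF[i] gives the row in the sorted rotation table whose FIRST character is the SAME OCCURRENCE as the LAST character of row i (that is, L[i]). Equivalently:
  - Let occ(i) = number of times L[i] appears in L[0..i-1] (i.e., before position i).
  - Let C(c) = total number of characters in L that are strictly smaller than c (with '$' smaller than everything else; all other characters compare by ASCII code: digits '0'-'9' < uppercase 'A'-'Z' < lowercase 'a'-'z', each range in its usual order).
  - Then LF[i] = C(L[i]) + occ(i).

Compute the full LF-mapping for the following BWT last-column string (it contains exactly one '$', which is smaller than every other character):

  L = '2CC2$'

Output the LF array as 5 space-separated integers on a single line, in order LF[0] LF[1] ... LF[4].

Answer: 1 3 4 2 0

Derivation:
Char counts: '$':1, '2':2, 'C':2
C (first-col start): C('$')=0, C('2')=1, C('C')=3
L[0]='2': occ=0, LF[0]=C('2')+0=1+0=1
L[1]='C': occ=0, LF[1]=C('C')+0=3+0=3
L[2]='C': occ=1, LF[2]=C('C')+1=3+1=4
L[3]='2': occ=1, LF[3]=C('2')+1=1+1=2
L[4]='$': occ=0, LF[4]=C('$')+0=0+0=0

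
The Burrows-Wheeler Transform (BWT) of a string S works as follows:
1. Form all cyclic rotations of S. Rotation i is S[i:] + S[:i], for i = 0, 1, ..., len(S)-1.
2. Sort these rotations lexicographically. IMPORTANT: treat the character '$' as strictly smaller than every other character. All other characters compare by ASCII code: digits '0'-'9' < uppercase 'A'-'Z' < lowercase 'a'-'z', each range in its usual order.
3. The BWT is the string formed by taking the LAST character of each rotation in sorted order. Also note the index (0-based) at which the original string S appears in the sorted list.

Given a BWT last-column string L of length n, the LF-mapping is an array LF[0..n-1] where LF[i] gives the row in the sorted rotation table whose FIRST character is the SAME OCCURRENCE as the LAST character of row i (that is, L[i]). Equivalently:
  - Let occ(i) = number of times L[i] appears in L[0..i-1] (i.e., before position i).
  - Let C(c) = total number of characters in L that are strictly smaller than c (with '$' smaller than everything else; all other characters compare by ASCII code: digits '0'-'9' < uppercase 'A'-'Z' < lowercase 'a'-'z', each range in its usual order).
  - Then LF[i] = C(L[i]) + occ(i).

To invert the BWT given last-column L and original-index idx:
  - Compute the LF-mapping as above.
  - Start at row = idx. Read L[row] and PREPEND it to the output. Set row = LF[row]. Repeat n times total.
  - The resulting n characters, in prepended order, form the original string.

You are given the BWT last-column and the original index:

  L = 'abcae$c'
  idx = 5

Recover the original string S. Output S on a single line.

LF mapping: 1 3 4 2 6 0 5
Walk LF starting at row 5, prepending L[row]:
  step 1: row=5, L[5]='$', prepend. Next row=LF[5]=0
  step 2: row=0, L[0]='a', prepend. Next row=LF[0]=1
  step 3: row=1, L[1]='b', prepend. Next row=LF[1]=3
  step 4: row=3, L[3]='a', prepend. Next row=LF[3]=2
  step 5: row=2, L[2]='c', prepend. Next row=LF[2]=4
  step 6: row=4, L[4]='e', prepend. Next row=LF[4]=6
  step 7: row=6, L[6]='c', prepend. Next row=LF[6]=5
Reversed output: cecaba$

Answer: cecaba$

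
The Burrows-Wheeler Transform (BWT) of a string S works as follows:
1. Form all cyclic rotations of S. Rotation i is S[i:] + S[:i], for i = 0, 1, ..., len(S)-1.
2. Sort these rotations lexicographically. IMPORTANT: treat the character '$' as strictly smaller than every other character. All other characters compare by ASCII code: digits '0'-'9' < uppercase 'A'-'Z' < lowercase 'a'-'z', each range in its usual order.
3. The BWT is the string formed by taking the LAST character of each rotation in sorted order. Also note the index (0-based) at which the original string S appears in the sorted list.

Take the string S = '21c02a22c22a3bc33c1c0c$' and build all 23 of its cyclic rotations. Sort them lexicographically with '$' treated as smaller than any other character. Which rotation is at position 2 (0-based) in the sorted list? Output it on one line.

Answer: 0c$21c02a22c22a3bc33c1c

Derivation:
All 23 rotations (rotation i = S[i:]+S[:i]):
  rot[0] = 21c02a22c22a3bc33c1c0c$
  rot[1] = 1c02a22c22a3bc33c1c0c$2
  rot[2] = c02a22c22a3bc33c1c0c$21
  rot[3] = 02a22c22a3bc33c1c0c$21c
  rot[4] = 2a22c22a3bc33c1c0c$21c0
  rot[5] = a22c22a3bc33c1c0c$21c02
  rot[6] = 22c22a3bc33c1c0c$21c02a
  rot[7] = 2c22a3bc33c1c0c$21c02a2
  rot[8] = c22a3bc33c1c0c$21c02a22
  rot[9] = 22a3bc33c1c0c$21c02a22c
  rot[10] = 2a3bc33c1c0c$21c02a22c2
  rot[11] = a3bc33c1c0c$21c02a22c22
  rot[12] = 3bc33c1c0c$21c02a22c22a
  rot[13] = bc33c1c0c$21c02a22c22a3
  rot[14] = c33c1c0c$21c02a22c22a3b
  rot[15] = 33c1c0c$21c02a22c22a3bc
  rot[16] = 3c1c0c$21c02a22c22a3bc3
  rot[17] = c1c0c$21c02a22c22a3bc33
  rot[18] = 1c0c$21c02a22c22a3bc33c
  rot[19] = c0c$21c02a22c22a3bc33c1
  rot[20] = 0c$21c02a22c22a3bc33c1c
  rot[21] = c$21c02a22c22a3bc33c1c0
  rot[22] = $21c02a22c22a3bc33c1c0c
Sorted (with $ < everything):
  sorted[0] = $21c02a22c22a3bc33c1c0c
  sorted[1] = 02a22c22a3bc33c1c0c$21c
  sorted[2] = 0c$21c02a22c22a3bc33c1c
  sorted[3] = 1c02a22c22a3bc33c1c0c$2
  sorted[4] = 1c0c$21c02a22c22a3bc33c
  sorted[5] = 21c02a22c22a3bc33c1c0c$
  sorted[6] = 22a3bc33c1c0c$21c02a22c
  sorted[7] = 22c22a3bc33c1c0c$21c02a
  sorted[8] = 2a22c22a3bc33c1c0c$21c0
  sorted[9] = 2a3bc33c1c0c$21c02a22c2
  sorted[10] = 2c22a3bc33c1c0c$21c02a2
  sorted[11] = 33c1c0c$21c02a22c22a3bc
  sorted[12] = 3bc33c1c0c$21c02a22c22a
  sorted[13] = 3c1c0c$21c02a22c22a3bc3
  sorted[14] = a22c22a3bc33c1c0c$21c02
  sorted[15] = a3bc33c1c0c$21c02a22c22
  sorted[16] = bc33c1c0c$21c02a22c22a3
  sorted[17] = c$21c02a22c22a3bc33c1c0
  sorted[18] = c02a22c22a3bc33c1c0c$21
  sorted[19] = c0c$21c02a22c22a3bc33c1
  sorted[20] = c1c0c$21c02a22c22a3bc33
  sorted[21] = c22a3bc33c1c0c$21c02a22
  sorted[22] = c33c1c0c$21c02a22c22a3b
sorted[2] = 0c$21c02a22c22a3bc33c1c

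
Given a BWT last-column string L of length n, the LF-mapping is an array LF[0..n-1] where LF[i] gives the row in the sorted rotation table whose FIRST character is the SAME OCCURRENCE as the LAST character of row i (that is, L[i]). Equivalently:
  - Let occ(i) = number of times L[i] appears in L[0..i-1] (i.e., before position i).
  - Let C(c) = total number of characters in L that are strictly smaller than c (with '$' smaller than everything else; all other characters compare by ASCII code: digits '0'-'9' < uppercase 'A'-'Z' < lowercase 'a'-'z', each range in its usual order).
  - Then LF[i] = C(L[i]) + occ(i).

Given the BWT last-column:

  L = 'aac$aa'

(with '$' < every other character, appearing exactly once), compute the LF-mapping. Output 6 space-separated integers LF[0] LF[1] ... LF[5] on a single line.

Char counts: '$':1, 'a':4, 'c':1
C (first-col start): C('$')=0, C('a')=1, C('c')=5
L[0]='a': occ=0, LF[0]=C('a')+0=1+0=1
L[1]='a': occ=1, LF[1]=C('a')+1=1+1=2
L[2]='c': occ=0, LF[2]=C('c')+0=5+0=5
L[3]='$': occ=0, LF[3]=C('$')+0=0+0=0
L[4]='a': occ=2, LF[4]=C('a')+2=1+2=3
L[5]='a': occ=3, LF[5]=C('a')+3=1+3=4

Answer: 1 2 5 0 3 4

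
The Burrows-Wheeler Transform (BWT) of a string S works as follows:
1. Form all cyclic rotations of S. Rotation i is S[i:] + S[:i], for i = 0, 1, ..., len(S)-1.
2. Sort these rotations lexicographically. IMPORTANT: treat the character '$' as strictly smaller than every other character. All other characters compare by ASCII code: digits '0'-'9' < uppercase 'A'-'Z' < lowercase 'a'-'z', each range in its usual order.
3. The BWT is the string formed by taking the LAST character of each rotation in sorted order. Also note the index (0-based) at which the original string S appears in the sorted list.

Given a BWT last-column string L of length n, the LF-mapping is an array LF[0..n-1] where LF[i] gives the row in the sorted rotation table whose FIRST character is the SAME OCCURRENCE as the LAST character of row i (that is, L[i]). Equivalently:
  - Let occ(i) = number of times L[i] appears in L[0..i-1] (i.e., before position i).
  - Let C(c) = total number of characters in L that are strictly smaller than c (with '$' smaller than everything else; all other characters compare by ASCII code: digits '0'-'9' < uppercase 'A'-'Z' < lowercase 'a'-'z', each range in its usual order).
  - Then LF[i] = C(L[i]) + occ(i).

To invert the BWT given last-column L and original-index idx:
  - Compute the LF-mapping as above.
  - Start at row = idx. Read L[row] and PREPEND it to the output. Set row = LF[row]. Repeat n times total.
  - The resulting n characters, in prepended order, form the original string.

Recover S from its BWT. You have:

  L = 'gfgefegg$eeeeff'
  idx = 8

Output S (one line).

LF mapping: 11 7 12 1 8 2 13 14 0 3 4 5 6 9 10
Walk LF starting at row 8, prepending L[row]:
  step 1: row=8, L[8]='$', prepend. Next row=LF[8]=0
  step 2: row=0, L[0]='g', prepend. Next row=LF[0]=11
  step 3: row=11, L[11]='e', prepend. Next row=LF[11]=5
  step 4: row=5, L[5]='e', prepend. Next row=LF[5]=2
  step 5: row=2, L[2]='g', prepend. Next row=LF[2]=12
  step 6: row=12, L[12]='e', prepend. Next row=LF[12]=6
  step 7: row=6, L[6]='g', prepend. Next row=LF[6]=13
  step 8: row=13, L[13]='f', prepend. Next row=LF[13]=9
  step 9: row=9, L[9]='e', prepend. Next row=LF[9]=3
  step 10: row=3, L[3]='e', prepend. Next row=LF[3]=1
  step 11: row=1, L[1]='f', prepend. Next row=LF[1]=7
  step 12: row=7, L[7]='g', prepend. Next row=LF[7]=14
  step 13: row=14, L[14]='f', prepend. Next row=LF[14]=10
  step 14: row=10, L[10]='e', prepend. Next row=LF[10]=4
  step 15: row=4, L[4]='f', prepend. Next row=LF[4]=8
Reversed output: fefgfeefgegeeg$

Answer: fefgfeefgegeeg$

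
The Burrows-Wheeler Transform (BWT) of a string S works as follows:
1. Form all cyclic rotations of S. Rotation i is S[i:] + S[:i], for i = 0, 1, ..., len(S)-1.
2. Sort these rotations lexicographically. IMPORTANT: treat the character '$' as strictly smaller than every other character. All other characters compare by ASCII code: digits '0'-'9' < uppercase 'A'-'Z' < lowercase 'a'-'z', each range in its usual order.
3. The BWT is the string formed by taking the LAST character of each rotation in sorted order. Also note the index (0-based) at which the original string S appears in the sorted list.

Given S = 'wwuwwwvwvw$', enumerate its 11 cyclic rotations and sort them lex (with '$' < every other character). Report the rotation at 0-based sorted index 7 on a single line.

Answer: wvwvw$wwuww

Derivation:
All 11 rotations (rotation i = S[i:]+S[:i]):
  rot[0] = wwuwwwvwvw$
  rot[1] = wuwwwvwvw$w
  rot[2] = uwwwvwvw$ww
  rot[3] = wwwvwvw$wwu
  rot[4] = wwvwvw$wwuw
  rot[5] = wvwvw$wwuww
  rot[6] = vwvw$wwuwww
  rot[7] = wvw$wwuwwwv
  rot[8] = vw$wwuwwwvw
  rot[9] = w$wwuwwwvwv
  rot[10] = $wwuwwwvwvw
Sorted (with $ < everything):
  sorted[0] = $wwuwwwvwvw
  sorted[1] = uwwwvwvw$ww
  sorted[2] = vw$wwuwwwvw
  sorted[3] = vwvw$wwuwww
  sorted[4] = w$wwuwwwvwv
  sorted[5] = wuwwwvwvw$w
  sorted[6] = wvw$wwuwwwv
  sorted[7] = wvwvw$wwuww
  sorted[8] = wwuwwwvwvw$
  sorted[9] = wwvwvw$wwuw
  sorted[10] = wwwvwvw$wwu
sorted[7] = wvwvw$wwuww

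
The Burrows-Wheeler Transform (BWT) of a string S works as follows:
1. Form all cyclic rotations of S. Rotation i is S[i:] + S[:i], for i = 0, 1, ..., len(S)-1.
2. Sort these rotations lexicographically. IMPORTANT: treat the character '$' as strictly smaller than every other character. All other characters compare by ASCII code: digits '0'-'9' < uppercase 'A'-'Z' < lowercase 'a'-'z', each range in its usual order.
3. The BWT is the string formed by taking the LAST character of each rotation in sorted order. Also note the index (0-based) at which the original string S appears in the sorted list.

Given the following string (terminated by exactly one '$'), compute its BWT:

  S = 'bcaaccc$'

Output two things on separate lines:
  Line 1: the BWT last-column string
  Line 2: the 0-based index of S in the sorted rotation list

Answer: cca$cbca
3

Derivation:
All 8 rotations (rotation i = S[i:]+S[:i]):
  rot[0] = bcaaccc$
  rot[1] = caaccc$b
  rot[2] = aaccc$bc
  rot[3] = accc$bca
  rot[4] = ccc$bcaa
  rot[5] = cc$bcaac
  rot[6] = c$bcaacc
  rot[7] = $bcaaccc
Sorted (with $ < everything):
  sorted[0] = $bcaaccc  (last char: 'c')
  sorted[1] = aaccc$bc  (last char: 'c')
  sorted[2] = accc$bca  (last char: 'a')
  sorted[3] = bcaaccc$  (last char: '$')
  sorted[4] = c$bcaacc  (last char: 'c')
  sorted[5] = caaccc$b  (last char: 'b')
  sorted[6] = cc$bcaac  (last char: 'c')
  sorted[7] = ccc$bcaa  (last char: 'a')
Last column: cca$cbca
Original string S is at sorted index 3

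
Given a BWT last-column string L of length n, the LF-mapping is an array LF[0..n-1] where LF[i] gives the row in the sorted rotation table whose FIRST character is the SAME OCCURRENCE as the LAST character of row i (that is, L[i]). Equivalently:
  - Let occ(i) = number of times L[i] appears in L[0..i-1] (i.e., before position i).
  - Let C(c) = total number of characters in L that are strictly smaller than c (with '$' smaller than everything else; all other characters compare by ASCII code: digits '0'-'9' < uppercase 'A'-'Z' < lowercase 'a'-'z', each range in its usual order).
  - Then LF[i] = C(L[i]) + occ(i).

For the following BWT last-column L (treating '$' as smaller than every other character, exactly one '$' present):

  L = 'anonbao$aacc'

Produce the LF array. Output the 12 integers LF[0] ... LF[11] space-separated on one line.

Answer: 1 8 10 9 5 2 11 0 3 4 6 7

Derivation:
Char counts: '$':1, 'a':4, 'b':1, 'c':2, 'n':2, 'o':2
C (first-col start): C('$')=0, C('a')=1, C('b')=5, C('c')=6, C('n')=8, C('o')=10
L[0]='a': occ=0, LF[0]=C('a')+0=1+0=1
L[1]='n': occ=0, LF[1]=C('n')+0=8+0=8
L[2]='o': occ=0, LF[2]=C('o')+0=10+0=10
L[3]='n': occ=1, LF[3]=C('n')+1=8+1=9
L[4]='b': occ=0, LF[4]=C('b')+0=5+0=5
L[5]='a': occ=1, LF[5]=C('a')+1=1+1=2
L[6]='o': occ=1, LF[6]=C('o')+1=10+1=11
L[7]='$': occ=0, LF[7]=C('$')+0=0+0=0
L[8]='a': occ=2, LF[8]=C('a')+2=1+2=3
L[9]='a': occ=3, LF[9]=C('a')+3=1+3=4
L[10]='c': occ=0, LF[10]=C('c')+0=6+0=6
L[11]='c': occ=1, LF[11]=C('c')+1=6+1=7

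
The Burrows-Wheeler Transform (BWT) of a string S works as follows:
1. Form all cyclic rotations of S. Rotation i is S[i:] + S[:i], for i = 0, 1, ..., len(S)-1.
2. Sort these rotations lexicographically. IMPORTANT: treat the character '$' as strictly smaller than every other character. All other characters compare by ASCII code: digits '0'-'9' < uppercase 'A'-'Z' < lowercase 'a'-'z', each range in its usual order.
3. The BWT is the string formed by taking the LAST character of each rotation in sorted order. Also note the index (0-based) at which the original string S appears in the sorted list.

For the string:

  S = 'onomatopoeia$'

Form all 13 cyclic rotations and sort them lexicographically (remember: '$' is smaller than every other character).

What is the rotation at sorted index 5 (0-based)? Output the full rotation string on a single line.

All 13 rotations (rotation i = S[i:]+S[:i]):
  rot[0] = onomatopoeia$
  rot[1] = nomatopoeia$o
  rot[2] = omatopoeia$on
  rot[3] = matopoeia$ono
  rot[4] = atopoeia$onom
  rot[5] = topoeia$onoma
  rot[6] = opoeia$onomat
  rot[7] = poeia$onomato
  rot[8] = oeia$onomatop
  rot[9] = eia$onomatopo
  rot[10] = ia$onomatopoe
  rot[11] = a$onomatopoei
  rot[12] = $onomatopoeia
Sorted (with $ < everything):
  sorted[0] = $onomatopoeia
  sorted[1] = a$onomatopoei
  sorted[2] = atopoeia$onom
  sorted[3] = eia$onomatopo
  sorted[4] = ia$onomatopoe
  sorted[5] = matopoeia$ono
  sorted[6] = nomatopoeia$o
  sorted[7] = oeia$onomatop
  sorted[8] = omatopoeia$on
  sorted[9] = onomatopoeia$
  sorted[10] = opoeia$onomat
  sorted[11] = poeia$onomato
  sorted[12] = topoeia$onoma
sorted[5] = matopoeia$ono

Answer: matopoeia$ono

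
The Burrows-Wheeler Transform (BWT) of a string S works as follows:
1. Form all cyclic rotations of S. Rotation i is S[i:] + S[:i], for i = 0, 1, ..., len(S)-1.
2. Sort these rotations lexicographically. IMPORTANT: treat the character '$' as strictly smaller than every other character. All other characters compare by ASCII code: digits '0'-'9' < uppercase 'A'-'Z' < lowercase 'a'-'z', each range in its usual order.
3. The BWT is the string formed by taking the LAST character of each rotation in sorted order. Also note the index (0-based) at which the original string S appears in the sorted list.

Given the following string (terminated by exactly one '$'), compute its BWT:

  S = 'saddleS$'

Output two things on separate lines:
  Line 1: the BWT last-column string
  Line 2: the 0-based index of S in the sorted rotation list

All 8 rotations (rotation i = S[i:]+S[:i]):
  rot[0] = saddleS$
  rot[1] = addleS$s
  rot[2] = ddleS$sa
  rot[3] = dleS$sad
  rot[4] = leS$sadd
  rot[5] = eS$saddl
  rot[6] = S$saddle
  rot[7] = $saddleS
Sorted (with $ < everything):
  sorted[0] = $saddleS  (last char: 'S')
  sorted[1] = S$saddle  (last char: 'e')
  sorted[2] = addleS$s  (last char: 's')
  sorted[3] = ddleS$sa  (last char: 'a')
  sorted[4] = dleS$sad  (last char: 'd')
  sorted[5] = eS$saddl  (last char: 'l')
  sorted[6] = leS$sadd  (last char: 'd')
  sorted[7] = saddleS$  (last char: '$')
Last column: Sesadld$
Original string S is at sorted index 7

Answer: Sesadld$
7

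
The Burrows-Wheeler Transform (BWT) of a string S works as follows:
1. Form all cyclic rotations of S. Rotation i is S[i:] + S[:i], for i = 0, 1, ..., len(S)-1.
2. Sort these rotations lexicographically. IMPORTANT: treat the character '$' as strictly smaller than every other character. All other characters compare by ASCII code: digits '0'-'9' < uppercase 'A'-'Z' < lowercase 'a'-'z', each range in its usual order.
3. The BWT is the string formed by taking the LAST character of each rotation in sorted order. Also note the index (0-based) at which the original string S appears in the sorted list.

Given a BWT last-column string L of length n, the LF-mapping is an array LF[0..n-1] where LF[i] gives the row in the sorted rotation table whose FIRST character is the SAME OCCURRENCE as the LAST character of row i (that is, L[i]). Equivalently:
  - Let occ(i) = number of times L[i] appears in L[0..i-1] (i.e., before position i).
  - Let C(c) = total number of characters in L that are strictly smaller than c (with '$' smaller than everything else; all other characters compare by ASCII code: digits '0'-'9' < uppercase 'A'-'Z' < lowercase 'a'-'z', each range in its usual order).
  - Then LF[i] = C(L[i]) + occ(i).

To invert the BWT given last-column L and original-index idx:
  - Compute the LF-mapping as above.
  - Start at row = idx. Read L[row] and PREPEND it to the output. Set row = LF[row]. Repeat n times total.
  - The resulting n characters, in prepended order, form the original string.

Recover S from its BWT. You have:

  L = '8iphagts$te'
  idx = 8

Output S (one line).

LF mapping: 1 6 7 5 2 4 9 8 0 10 3
Walk LF starting at row 8, prepending L[row]:
  step 1: row=8, L[8]='$', prepend. Next row=LF[8]=0
  step 2: row=0, L[0]='8', prepend. Next row=LF[0]=1
  step 3: row=1, L[1]='i', prepend. Next row=LF[1]=6
  step 4: row=6, L[6]='t', prepend. Next row=LF[6]=9
  step 5: row=9, L[9]='t', prepend. Next row=LF[9]=10
  step 6: row=10, L[10]='e', prepend. Next row=LF[10]=3
  step 7: row=3, L[3]='h', prepend. Next row=LF[3]=5
  step 8: row=5, L[5]='g', prepend. Next row=LF[5]=4
  step 9: row=4, L[4]='a', prepend. Next row=LF[4]=2
  step 10: row=2, L[2]='p', prepend. Next row=LF[2]=7
  step 11: row=7, L[7]='s', prepend. Next row=LF[7]=8
Reversed output: spaghetti8$

Answer: spaghetti8$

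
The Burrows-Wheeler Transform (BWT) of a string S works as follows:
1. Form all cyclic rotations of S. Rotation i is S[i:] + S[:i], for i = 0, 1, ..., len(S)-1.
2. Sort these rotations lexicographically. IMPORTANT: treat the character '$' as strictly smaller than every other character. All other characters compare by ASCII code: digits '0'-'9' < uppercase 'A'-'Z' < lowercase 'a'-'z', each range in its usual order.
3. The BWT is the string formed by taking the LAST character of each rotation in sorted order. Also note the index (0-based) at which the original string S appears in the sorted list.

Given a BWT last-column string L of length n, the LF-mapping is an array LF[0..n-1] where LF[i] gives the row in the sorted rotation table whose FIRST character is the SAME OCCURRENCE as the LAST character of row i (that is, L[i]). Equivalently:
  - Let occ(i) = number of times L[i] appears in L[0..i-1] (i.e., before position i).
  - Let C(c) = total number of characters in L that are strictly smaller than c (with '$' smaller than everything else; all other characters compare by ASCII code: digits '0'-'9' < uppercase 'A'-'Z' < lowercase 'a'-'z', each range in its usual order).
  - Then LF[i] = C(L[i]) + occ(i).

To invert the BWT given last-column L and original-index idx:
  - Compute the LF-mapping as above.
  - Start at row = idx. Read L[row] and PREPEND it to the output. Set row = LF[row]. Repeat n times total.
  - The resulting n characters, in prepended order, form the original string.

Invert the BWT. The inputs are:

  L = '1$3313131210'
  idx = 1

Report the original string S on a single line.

LF mapping: 2 0 8 9 3 10 4 11 5 7 6 1
Walk LF starting at row 1, prepending L[row]:
  step 1: row=1, L[1]='$', prepend. Next row=LF[1]=0
  step 2: row=0, L[0]='1', prepend. Next row=LF[0]=2
  step 3: row=2, L[2]='3', prepend. Next row=LF[2]=8
  step 4: row=8, L[8]='1', prepend. Next row=LF[8]=5
  step 5: row=5, L[5]='3', prepend. Next row=LF[5]=10
  step 6: row=10, L[10]='1', prepend. Next row=LF[10]=6
  step 7: row=6, L[6]='1', prepend. Next row=LF[6]=4
  step 8: row=4, L[4]='1', prepend. Next row=LF[4]=3
  step 9: row=3, L[3]='3', prepend. Next row=LF[3]=9
  step 10: row=9, L[9]='2', prepend. Next row=LF[9]=7
  step 11: row=7, L[7]='3', prepend. Next row=LF[7]=11
  step 12: row=11, L[11]='0', prepend. Next row=LF[11]=1
Reversed output: 03231113131$

Answer: 03231113131$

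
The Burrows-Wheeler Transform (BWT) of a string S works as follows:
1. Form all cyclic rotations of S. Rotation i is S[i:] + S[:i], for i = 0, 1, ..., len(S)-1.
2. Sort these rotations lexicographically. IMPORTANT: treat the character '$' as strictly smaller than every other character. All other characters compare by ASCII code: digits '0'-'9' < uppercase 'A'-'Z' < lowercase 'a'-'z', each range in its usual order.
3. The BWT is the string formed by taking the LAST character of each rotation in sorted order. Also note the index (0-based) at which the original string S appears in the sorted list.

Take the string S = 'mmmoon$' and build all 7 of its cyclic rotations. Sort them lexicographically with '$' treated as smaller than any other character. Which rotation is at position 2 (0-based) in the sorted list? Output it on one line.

All 7 rotations (rotation i = S[i:]+S[:i]):
  rot[0] = mmmoon$
  rot[1] = mmoon$m
  rot[2] = moon$mm
  rot[3] = oon$mmm
  rot[4] = on$mmmo
  rot[5] = n$mmmoo
  rot[6] = $mmmoon
Sorted (with $ < everything):
  sorted[0] = $mmmoon
  sorted[1] = mmmoon$
  sorted[2] = mmoon$m
  sorted[3] = moon$mm
  sorted[4] = n$mmmoo
  sorted[5] = on$mmmo
  sorted[6] = oon$mmm
sorted[2] = mmoon$m

Answer: mmoon$m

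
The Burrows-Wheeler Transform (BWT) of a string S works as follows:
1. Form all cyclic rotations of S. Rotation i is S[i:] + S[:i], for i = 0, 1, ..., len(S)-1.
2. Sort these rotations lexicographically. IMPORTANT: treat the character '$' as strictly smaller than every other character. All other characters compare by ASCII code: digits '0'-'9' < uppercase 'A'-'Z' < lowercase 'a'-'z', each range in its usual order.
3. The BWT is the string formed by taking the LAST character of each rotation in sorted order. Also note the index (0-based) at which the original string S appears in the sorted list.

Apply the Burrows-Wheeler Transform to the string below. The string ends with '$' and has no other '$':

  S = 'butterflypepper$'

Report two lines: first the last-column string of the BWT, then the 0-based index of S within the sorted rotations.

Answer: r$pptrfypeeetubl
1

Derivation:
All 16 rotations (rotation i = S[i:]+S[:i]):
  rot[0] = butterflypepper$
  rot[1] = utterflypepper$b
  rot[2] = tterflypepper$bu
  rot[3] = terflypepper$but
  rot[4] = erflypepper$butt
  rot[5] = rflypepper$butte
  rot[6] = flypepper$butter
  rot[7] = lypepper$butterf
  rot[8] = ypepper$butterfl
  rot[9] = pepper$butterfly
  rot[10] = epper$butterflyp
  rot[11] = pper$butterflype
  rot[12] = per$butterflypep
  rot[13] = er$butterflypepp
  rot[14] = r$butterflypeppe
  rot[15] = $butterflypepper
Sorted (with $ < everything):
  sorted[0] = $butterflypepper  (last char: 'r')
  sorted[1] = butterflypepper$  (last char: '$')
  sorted[2] = epper$butterflyp  (last char: 'p')
  sorted[3] = er$butterflypepp  (last char: 'p')
  sorted[4] = erflypepper$butt  (last char: 't')
  sorted[5] = flypepper$butter  (last char: 'r')
  sorted[6] = lypepper$butterf  (last char: 'f')
  sorted[7] = pepper$butterfly  (last char: 'y')
  sorted[8] = per$butterflypep  (last char: 'p')
  sorted[9] = pper$butterflype  (last char: 'e')
  sorted[10] = r$butterflypeppe  (last char: 'e')
  sorted[11] = rflypepper$butte  (last char: 'e')
  sorted[12] = terflypepper$but  (last char: 't')
  sorted[13] = tterflypepper$bu  (last char: 'u')
  sorted[14] = utterflypepper$b  (last char: 'b')
  sorted[15] = ypepper$butterfl  (last char: 'l')
Last column: r$pptrfypeeetubl
Original string S is at sorted index 1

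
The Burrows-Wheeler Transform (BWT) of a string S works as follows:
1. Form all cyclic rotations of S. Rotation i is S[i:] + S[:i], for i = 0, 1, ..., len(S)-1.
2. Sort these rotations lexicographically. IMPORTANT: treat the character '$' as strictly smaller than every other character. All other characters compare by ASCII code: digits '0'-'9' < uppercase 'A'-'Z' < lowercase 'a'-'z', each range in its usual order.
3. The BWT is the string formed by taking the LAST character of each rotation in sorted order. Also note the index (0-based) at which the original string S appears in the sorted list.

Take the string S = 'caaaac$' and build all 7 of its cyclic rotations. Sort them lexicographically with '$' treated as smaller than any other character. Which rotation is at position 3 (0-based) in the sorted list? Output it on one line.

Answer: aac$caa

Derivation:
All 7 rotations (rotation i = S[i:]+S[:i]):
  rot[0] = caaaac$
  rot[1] = aaaac$c
  rot[2] = aaac$ca
  rot[3] = aac$caa
  rot[4] = ac$caaa
  rot[5] = c$caaaa
  rot[6] = $caaaac
Sorted (with $ < everything):
  sorted[0] = $caaaac
  sorted[1] = aaaac$c
  sorted[2] = aaac$ca
  sorted[3] = aac$caa
  sorted[4] = ac$caaa
  sorted[5] = c$caaaa
  sorted[6] = caaaac$
sorted[3] = aac$caa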